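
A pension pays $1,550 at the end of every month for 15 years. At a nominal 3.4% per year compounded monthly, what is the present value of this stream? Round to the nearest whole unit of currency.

$218,315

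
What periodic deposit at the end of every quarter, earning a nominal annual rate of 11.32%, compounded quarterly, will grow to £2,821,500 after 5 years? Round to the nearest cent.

Periodic rate i = 0.1132/4 = 0.0283; n = 5 × 4 = 20 periods.
PMT = 2.8215e+06 / ( [(1+0.0283)^20 − 1] / 0.0283 ) = 2.8215e+06 / 26.410517 = 106,832.4395

£106,832.44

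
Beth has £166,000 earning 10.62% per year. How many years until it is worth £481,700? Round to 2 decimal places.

n = ln(481700/166000) / ln(1+0.1062) = ln(2.90181) / 0.100931 = 10.5551 years

10.56 years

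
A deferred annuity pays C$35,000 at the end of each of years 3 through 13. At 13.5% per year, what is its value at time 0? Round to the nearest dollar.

Value one period before first payment (t=2): 35000 × [1 − (1+0.135)^(−11)] / 0.135 = 35000 × 5.567857 = 194,874.9858
PV₀ = 194,874.9858 / (1+0.135)^2 = 194,874.9858 / 1.288225 = 151,274.0289

C$151,274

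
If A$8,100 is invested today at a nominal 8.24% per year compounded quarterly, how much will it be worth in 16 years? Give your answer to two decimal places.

A$29,870.41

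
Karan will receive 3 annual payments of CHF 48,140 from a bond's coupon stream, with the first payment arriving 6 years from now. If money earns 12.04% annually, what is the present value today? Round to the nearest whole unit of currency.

Value one period before first payment (t=5): 48140 × [1 − (1+0.1204)^(−3)] / 0.1204 = 48140 × 2.400181 = 115,544.7282
PV₀ = 115,544.7282 / (1+0.1204)^5 = 115,544.7282 / 1.765491 = 65,446.2300

CHF 65,446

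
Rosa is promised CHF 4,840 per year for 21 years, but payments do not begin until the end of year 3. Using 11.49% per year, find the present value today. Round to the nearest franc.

CHF 30,436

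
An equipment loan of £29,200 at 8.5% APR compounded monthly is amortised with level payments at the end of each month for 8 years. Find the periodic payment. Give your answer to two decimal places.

£420.25

With 12 periods per year: i = 0.00708333, n = 96.
Annuity-PV factor = 69.482425; PMT = 29200 / 69.482425 = 420.2502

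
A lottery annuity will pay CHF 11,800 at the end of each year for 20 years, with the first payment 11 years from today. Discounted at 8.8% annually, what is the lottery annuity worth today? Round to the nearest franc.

CHF 47,012

PV at t=10 (ordinary 20-year annuity): 11800 × a(20|0.088) = 11800 × 9.260151 = 109,269.7860
Discount back 10 years: 109,269.7860 × (1+0.088)^(−10) = 109,269.7860 × 0.430240 = 47,012.2610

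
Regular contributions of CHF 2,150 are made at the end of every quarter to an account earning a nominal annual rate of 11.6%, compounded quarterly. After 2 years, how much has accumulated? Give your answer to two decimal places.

With 4 periods per year: i = 0.029, n = 8.
FV = PMT · [(1+i)^n − 1] / i = 2150 · 8.860843 = 19,050.8133

CHF 19,050.81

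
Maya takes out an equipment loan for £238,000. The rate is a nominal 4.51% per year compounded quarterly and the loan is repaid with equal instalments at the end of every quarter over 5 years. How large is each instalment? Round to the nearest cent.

£13,358.79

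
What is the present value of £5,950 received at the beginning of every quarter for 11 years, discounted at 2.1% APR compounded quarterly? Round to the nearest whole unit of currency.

£234,443

Periodic rate i = 0.021/4 = 0.00525; n = 11 × 4 = 44 periods.
Annuity factor a(44|0.00525) × (1+i) = 39.402117; PV = 5950 × 39.402117 = 234,442.5939
(annuity-due: payments at period start, so ×(1+i).)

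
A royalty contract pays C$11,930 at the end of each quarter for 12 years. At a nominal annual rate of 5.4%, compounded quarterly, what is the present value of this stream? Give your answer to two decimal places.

i = 0.054/4 = 0.0135 per quarter; n = 12·4 = 48.
PV = PMT · [1 − (1+i)^(−n)] / i = 11930 · 35.158263 = 419,438.0778

C$419,438.08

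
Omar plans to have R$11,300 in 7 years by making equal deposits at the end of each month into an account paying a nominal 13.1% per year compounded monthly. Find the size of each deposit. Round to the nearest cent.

i = 0.131/12 = 0.0109167 per month; n = 7·12 = 84.
PMT = 11300 / ( [(1+0.0109167)^84 − 1] / 0.0109167 ) = 11300 / 136.431107 = 82.8257

R$82.83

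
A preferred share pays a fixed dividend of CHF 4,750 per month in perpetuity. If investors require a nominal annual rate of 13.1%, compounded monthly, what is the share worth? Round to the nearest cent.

Periodic rate i = 0.131/12 = 0.0109167.
PV = C/r = 4750/0.0109167 = 435,114.5038

CHF 435,114.50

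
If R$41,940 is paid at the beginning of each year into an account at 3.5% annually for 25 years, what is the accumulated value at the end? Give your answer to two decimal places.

FV = 41940 × [(1+0.035)^25 − 1] / 0.035 × (1+i) = 41940 × 40.313102 = 1,690,731.4844
Payments are at the start of each period, so multiply by (1+i).

R$1,690,731.48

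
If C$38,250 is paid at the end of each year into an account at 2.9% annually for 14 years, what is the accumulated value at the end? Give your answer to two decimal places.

C$649,141.40

FV = PMT · [(1+i)^n − 1] / i = 38250 · 16.971017 = 649,141.4023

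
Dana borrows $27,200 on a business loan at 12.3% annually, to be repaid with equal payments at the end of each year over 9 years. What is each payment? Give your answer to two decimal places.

Annuity-PV factor = 5.268032; PMT = 27200 / 5.268032 = 5,163.2183

$5,163.22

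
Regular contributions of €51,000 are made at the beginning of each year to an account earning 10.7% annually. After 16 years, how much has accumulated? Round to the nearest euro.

€2,155,830

FV = PMT · [(1+i)^n − 1] / i × (1+i) = 51000 · 42.271169 = 2,155,829.5980
(annuity-due: payments at period start, so ×(1+i).)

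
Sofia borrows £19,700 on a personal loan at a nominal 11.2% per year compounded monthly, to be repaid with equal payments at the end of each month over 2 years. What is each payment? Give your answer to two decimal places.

£920.00

i = 0.112/12 = 0.00933333 per month; n = 2·12 = 24.
Annuity-PV factor = 21.412934; PMT = 19700 / 21.412934 = 920.0047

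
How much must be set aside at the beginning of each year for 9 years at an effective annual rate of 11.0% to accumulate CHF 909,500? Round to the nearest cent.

PMT = 909500 / ( [(1+0.11)^9 − 1] / 0.11 × (1+i) ) = 909500 / 15.722009 = 57,848.8412

CHF 57,848.84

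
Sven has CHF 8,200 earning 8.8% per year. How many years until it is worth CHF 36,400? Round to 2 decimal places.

n = ln(36400/8200) / ln(1+0.088) = ln(4.43902) / 0.084341 = 17.6715 years

17.67 years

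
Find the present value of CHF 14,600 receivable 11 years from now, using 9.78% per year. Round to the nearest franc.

Discount factor = (1+0.0978)^(−11) = 0.358298; PV = 14,600 × 0.358298 = 5,231.1523

CHF 5,231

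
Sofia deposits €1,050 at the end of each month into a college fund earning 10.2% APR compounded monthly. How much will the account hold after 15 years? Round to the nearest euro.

Periodic rate i = 0.102/12 = 0.0085; n = 15 × 12 = 180 periods.
FV = PMT · [(1+i)^n − 1] / i = 1050 · 422.166182 = 443,274.4912

€443,274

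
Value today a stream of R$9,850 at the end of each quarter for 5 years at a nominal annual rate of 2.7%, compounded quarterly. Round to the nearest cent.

With 4 periods per year: i = 0.00675, n = 20.
Annuity factor a(20|0.00675) = 18.650029; PV = 9850 × 18.650029 = 183,702.7831

R$183,702.78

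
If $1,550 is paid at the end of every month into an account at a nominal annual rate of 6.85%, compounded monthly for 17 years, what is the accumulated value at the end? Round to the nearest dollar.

$595,669

i = 0.0685/12 = 0.00570833 per month; n = 17·12 = 204.
FV = PMT · [(1+i)^n − 1] / i = 1550 · 384.302733 = 595,669.2356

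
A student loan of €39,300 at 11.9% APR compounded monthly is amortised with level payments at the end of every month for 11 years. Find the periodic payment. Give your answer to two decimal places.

Periodic rate i = 0.119/12 = 0.00991667; n = 11 × 12 = 132 periods.
PMT = 39300 / ( [1 − (1+0.00991667)^(−132)] / 0.00991667 ) = 39300 / 73.428187 = 535.2168

€535.22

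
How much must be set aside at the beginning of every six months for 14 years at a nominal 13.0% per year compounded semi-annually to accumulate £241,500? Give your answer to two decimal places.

£3,050.62

Periodic rate i = 0.13/2 = 0.065; n = 14 × 2 = 28 periods.
FV-annuity factor × (1+i) = 79.164192; PMT = 241500 / 79.164192 = 3,050.6217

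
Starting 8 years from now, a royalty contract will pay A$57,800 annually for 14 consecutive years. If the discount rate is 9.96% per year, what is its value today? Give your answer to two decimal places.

A$219,535.32

Value one period before first payment (t=7): 57800 × [1 − (1+0.0996)^(−14)] / 0.0996 = 57800 × 7.382776 = 426,724.4513
PV₀ = 426,724.4513 / (1+0.0996)^7 = 426,724.4513 / 1.943762 = 219,535.3244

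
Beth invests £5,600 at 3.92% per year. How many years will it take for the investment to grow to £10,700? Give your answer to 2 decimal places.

n = ln(10700/5600) / ln(1+0.0392) = ln(1.91071) / 0.038451 = 16.8389 years

16.84 years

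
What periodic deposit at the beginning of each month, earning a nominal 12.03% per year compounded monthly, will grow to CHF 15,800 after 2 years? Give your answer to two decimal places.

Periodic rate i = 0.1203/12 = 0.010025; n = 2 × 12 = 24 periods.
FV-annuity factor × (1+i) = 27.251952; PMT = 15800 / 27.251952 = 579.7750

CHF 579.77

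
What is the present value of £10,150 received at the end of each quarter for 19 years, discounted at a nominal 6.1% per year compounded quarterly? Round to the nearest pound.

i = 0.061/4 = 0.01525 per quarter; n = 19·4 = 76.
PV = 10150 × [1 − (1+0.01525)^(−76)] / 0.01525 = 10150 × 44.815924 = 454,881.6286

£454,882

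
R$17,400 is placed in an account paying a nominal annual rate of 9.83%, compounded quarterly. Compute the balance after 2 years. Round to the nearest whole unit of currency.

i = 0.0983/4 = 0.024575 per quarter; n = 2·4 = 8.
17,400 × (1+0.024575)^8 = 17,400 × 1.214367 = 21,129.9897

R$21,130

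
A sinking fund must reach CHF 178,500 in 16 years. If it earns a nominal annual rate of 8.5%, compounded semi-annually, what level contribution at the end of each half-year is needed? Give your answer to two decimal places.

CHF 2,720.83

Periodic rate i = 0.085/2 = 0.0425; n = 16 × 2 = 32 periods.
FV-annuity factor = 65.604939; PMT = 178500 / 65.604939 = 2,720.8317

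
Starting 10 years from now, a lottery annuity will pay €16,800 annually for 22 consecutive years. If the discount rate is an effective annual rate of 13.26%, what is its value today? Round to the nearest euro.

€38,643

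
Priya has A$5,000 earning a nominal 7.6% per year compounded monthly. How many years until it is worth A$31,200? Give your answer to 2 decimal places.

24.17 years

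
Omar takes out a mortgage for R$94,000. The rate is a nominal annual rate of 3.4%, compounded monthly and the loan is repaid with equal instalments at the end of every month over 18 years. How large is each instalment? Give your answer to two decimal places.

With 12 periods per year: i = 0.00283333, n = 216.
Annuity-PV factor = 161.387748; PMT = 94000 / 161.387748 = 582.4482

R$582.45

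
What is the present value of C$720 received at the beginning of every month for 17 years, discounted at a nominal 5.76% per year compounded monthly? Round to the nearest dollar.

With 12 periods per year: i = 0.0048, n = 204.
PV = 720 × [1 − (1+0.0048)^(−204)] / 0.0048 × (1+i) = 720 × 130.520924 = 93,975.0652
(annuity-due: payments at period start, so ×(1+i).)

C$93,975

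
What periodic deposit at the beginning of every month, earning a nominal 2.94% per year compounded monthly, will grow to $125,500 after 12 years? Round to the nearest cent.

With 12 periods per year: i = 0.00245, n = 144.
FV-annuity factor × (1+i) = 172.843914; PMT = 125500 / 172.843914 = 726.0886

$726.09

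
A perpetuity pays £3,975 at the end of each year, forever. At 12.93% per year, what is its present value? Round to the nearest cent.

PV = C/r = 3975/0.1293 = 30,742.4594

£30,742.46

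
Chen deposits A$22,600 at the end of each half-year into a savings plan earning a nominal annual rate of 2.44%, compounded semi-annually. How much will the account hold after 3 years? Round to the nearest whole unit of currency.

A$139,804

With 2 periods per year: i = 0.0122, n = 6.
FV = 22600 × [(1+0.0122)^6 − 1] / 0.0122 = 22600 × 6.186004 = 139,803.6943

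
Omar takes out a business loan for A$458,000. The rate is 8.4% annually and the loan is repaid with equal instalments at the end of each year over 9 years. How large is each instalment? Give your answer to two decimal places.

A$74,540.61

PMT = 458000 / ( [1 − (1+0.084)^(−9)] / 0.084 ) = 458000 / 6.144302 = 74,540.6095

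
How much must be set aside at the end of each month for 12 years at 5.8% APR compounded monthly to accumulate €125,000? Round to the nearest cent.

With 12 periods per year: i = 0.00483333, n = 144.
PMT = 125000 / ( [(1+0.00483333)^144 − 1] / 0.00483333 ) = 125000 / 207.383550 = 602.7479

€602.75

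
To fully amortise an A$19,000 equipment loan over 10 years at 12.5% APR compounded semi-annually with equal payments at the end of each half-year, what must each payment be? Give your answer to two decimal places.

i = 0.125/2 = 0.0625 per half-year; n = 10·2 = 20.
PMT = 19000 / ( [1 − (1+0.0625)^(−20)] / 0.0625 ) = 19000 / 11.240721 = 1,690.2831

A$1,690.28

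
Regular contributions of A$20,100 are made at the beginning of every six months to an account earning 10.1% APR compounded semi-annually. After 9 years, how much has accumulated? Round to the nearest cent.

A$596,795.40

Periodic rate i = 0.101/2 = 0.0505; n = 9 × 2 = 18 periods.
FV = 20100 × [(1+0.0505)^18 − 1] / 0.0505 × (1+i) = 20100 × 29.691313 = 596,795.3994
Payments are at the start of each period, so multiply by (1+i).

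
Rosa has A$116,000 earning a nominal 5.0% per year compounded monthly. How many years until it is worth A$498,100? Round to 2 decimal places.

29.20 years

Periodic rate i = 0.05/12 = 0.00416667.
(1+i)^n = 498100/116000 = 4.29397, so n = ln 4.29397 / ln 1.00417 = 350.4587 months
= 350.4587/12 years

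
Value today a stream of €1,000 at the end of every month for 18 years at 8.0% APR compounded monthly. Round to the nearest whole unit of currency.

€114,291

Periodic rate i = 0.08/12 = 0.00666667; n = 18 × 12 = 216 periods.
Annuity factor a(216|0.00666667) = 114.290596; PV = 1000 × 114.290596 = 114,290.5962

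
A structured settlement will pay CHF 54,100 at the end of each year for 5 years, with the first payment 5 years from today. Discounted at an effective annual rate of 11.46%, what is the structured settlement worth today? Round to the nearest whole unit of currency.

Value one period before first payment (t=4): 54100 × [1 − (1+0.1146)^(−5)] / 0.1146 = 54100 × 3.653525 = 197,655.7185
Discount back 4 years: 197,655.7185 × (1+0.1146)^(−4) = 197,655.7185 × 0.647924 = 128,065.8183

CHF 128,066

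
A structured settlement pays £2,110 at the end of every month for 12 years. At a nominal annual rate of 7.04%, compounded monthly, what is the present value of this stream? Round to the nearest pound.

Periodic rate i = 0.0704/12 = 0.00586667; n = 12 × 12 = 144 periods.
PV = PMT · [1 − (1+i)^(−n)] / i = 2110 · 97.038898 = 204,752.0744

£204,752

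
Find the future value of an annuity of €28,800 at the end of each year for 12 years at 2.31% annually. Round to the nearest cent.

€393,071.83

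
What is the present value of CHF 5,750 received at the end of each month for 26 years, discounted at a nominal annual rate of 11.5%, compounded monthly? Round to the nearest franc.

i = 0.115/12 = 0.00958333 per month; n = 26·12 = 312.
Annuity factor a(312|0.00958333) = 99.025204; PV = 5750 × 99.025204 = 569,394.9246

CHF 569,395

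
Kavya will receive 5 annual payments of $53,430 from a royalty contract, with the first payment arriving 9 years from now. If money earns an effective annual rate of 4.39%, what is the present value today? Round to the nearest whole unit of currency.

Value one period before first payment (t=8): 53430 × [1 − (1+0.0439)^(−5)] / 0.0439 = 53430 × 4.403466 = 235,277.1879
PV₀ = 235,277.1879 / (1+0.0439)^8 = 235,277.1879 / 1.410169 = 166,843.2496

$166,843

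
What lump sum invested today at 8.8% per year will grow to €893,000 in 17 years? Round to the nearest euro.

€212,892

Discount factor = (1+0.088)^(−17) = 0.238401; PV = 893,000 × 0.238401 = 212,892.4391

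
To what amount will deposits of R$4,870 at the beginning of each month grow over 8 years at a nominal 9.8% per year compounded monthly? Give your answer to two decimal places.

i = 0.098/12 = 0.00816667 per month; n = 8·12 = 96.
Accumulation factor s(96|0.00816667) × (1+i) = 146.071382; FV = 4870 × 146.071382 = 711,367.6295
Payments are at the start of each period, so multiply by (1+i).

R$711,367.63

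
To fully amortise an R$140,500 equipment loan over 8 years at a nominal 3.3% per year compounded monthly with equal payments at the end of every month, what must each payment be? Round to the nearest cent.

R$1,667.22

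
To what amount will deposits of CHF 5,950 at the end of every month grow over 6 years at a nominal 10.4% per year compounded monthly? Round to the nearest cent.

CHF 591,362.03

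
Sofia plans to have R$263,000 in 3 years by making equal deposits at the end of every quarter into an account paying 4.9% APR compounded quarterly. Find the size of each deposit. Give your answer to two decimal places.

R$20,478.97

Periodic rate i = 0.049/4 = 0.01225; n = 3 × 4 = 12 periods.
PMT = 263000 / ( [(1+0.01225)^12 − 1] / 0.01225 ) = 263000 / 12.842442 = 20,478.9716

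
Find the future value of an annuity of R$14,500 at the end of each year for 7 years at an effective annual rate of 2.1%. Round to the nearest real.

R$108,123

FV = PMT · [(1+i)^n − 1] / i = 14500 · 7.456763 = 108,123.0671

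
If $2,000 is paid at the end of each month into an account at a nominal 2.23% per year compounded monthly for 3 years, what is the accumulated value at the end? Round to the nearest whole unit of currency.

$74,392

Periodic rate i = 0.0223/12 = 0.00185833; n = 3 × 12 = 36 periods.
FV = PMT · [(1+i)^n − 1] / i = 2000 · 37.195790 = 74,391.5797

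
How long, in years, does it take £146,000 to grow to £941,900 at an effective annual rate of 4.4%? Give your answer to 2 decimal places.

n = ln(941900/146000) / ln(1+0.044) = ln(6.45137) / 0.043059 = 43.2957 years

43.30 years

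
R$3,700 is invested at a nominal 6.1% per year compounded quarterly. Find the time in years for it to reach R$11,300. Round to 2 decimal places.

18.44 years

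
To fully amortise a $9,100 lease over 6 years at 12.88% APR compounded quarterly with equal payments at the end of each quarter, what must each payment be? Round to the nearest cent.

$550.15

With 4 periods per year: i = 0.0322, n = 24.
Annuity-PV factor = 16.541082; PMT = 9100 / 16.541082 = 550.1454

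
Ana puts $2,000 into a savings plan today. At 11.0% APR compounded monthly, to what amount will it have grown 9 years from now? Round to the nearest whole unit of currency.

Periodic rate i = 0.11/12 = 0.00916667; n = 9 × 12 = 108 periods.
FV = PV·(1+i)^n = 2,000 × 2.679124 = 5,358.2489

$5,358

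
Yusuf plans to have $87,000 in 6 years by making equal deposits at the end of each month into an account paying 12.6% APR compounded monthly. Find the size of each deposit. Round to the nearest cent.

Periodic rate i = 0.126/12 = 0.0105; n = 6 × 12 = 72 periods.
FV-annuity factor = 106.796428; PMT = 87000 / 106.796428 = 814.6340

$814.63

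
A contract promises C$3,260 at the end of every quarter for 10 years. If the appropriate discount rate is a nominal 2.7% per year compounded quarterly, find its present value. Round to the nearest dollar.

With 4 periods per year: i = 0.00675, n = 40.
PV = 3260 × [1 − (1+0.00675)^(−40)] / 0.00675 = 3260 × 34.952248 = 113,944.3297

C$113,944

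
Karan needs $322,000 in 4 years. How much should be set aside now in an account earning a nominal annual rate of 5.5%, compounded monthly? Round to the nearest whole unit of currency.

Periodic rate i = 0.055/12 = 0.00458333; n = 4 × 12 = 48 periods.
Discount factor = (1+0.00458333)^(−48) = 0.802922; PV = 322,000 × 0.802922 = 258,540.9711

$258,541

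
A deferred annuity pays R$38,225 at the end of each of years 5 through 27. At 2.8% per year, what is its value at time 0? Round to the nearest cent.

R$574,708.12

Value one period before first payment (t=4): 38225 × [1 − (1+0.028)^(−23)] / 0.028 = 38225 × 16.790835 = 641,829.6711
Discount back 4 years: 641,829.6711 × (1+0.028)^(−4) = 641,829.6711 × 0.895422 = 574,708.1177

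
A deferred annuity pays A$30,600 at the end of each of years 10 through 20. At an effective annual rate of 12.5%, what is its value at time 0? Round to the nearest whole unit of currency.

Value one period before first payment (t=9): 30600 × [1 − (1+0.125)^(−11)] / 0.125 = 30600 × 5.810161 = 177,790.9183
PV₀ = 177,790.9183 / (1+0.125)^9 = 177,790.9183 / 2.886508 = 61,593.7819

A$61,594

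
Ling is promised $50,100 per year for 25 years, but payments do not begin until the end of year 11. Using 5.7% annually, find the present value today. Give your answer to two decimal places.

$378,627.78

PV at t=10 (ordinary 25-year annuity): 50100 × a(25|0.057) = 50100 × 13.156023 = 659,116.7470
Discount back 10 years: 659,116.7470 × (1+0.057)^(−10) = 659,116.7470 × 0.574447 = 378,627.7785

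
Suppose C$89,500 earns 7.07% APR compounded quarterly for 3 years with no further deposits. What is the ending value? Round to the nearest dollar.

C$110,442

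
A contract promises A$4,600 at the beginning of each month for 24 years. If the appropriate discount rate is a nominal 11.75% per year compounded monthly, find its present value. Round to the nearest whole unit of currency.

A$445,720

i = 0.1175/12 = 0.00979167 per month; n = 24·12 = 288.
PV = PMT · [1 − (1+i)^(−n)] / i × (1+i) = 4600 · 96.895740 = 445,720.4036
Payments are at the start of each period, so multiply by (1+i).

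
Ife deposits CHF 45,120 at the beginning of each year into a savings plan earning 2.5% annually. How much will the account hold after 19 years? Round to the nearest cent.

FV = PMT · [(1+i)^n − 1] / i × (1+i) = 45120 · 24.544658 = 1,107,454.9514
(annuity-due: payments at period start, so ×(1+i).)

CHF 1,107,454.95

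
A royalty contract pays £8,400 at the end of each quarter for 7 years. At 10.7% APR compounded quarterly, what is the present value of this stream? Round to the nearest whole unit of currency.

£164,070

With 4 periods per year: i = 0.02675, n = 28.
Annuity factor a(28|0.02675) = 19.532106; PV = 8400 × 19.532106 = 164,069.6905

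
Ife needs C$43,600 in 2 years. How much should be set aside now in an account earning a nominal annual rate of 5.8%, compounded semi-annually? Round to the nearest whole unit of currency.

C$38,889

i = 0.058/2 = 0.029 per half-year; n = 2·2 = 4.
PV = FV·(1+i)^(−n) = 43,600 × 0.891946 = 38,888.8401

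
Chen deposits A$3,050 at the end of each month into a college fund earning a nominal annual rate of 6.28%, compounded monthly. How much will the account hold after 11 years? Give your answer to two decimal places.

A$577,977.06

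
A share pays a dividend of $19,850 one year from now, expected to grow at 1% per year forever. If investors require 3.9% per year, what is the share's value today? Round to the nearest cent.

$684,482.76

PV = D₁/(r − g) = 19850/(0.039 − 0.01) = 684,482.7586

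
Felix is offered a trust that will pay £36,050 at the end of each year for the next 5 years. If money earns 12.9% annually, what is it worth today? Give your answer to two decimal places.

£127,106.17

Annuity factor a(5|0.129) = 3.525830; PV = 36050 × 3.525830 = 127,106.1749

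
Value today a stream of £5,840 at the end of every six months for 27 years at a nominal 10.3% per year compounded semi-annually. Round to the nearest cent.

£105,866.16

With 2 periods per year: i = 0.0515, n = 54.
Annuity factor a(54|0.0515) = 18.127766; PV = 5840 × 18.127766 = 105,866.1563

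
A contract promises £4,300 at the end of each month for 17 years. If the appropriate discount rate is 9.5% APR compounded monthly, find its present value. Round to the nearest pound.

£434,440

Periodic rate i = 0.095/12 = 0.00791667; n = 17 × 12 = 204 periods.
PV = 4300 × [1 − (1+0.00791667)^(−204)] / 0.00791667 = 4300 × 101.032487 = 434,439.6932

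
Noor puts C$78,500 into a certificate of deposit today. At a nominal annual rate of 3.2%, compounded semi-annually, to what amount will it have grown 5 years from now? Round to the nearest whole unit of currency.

Periodic rate i = 0.032/2 = 0.016; n = 5 × 2 = 10 periods.
78,500 × (1+0.016)^10 = 78,500 × 1.172026 = 92,004.0057

C$92,004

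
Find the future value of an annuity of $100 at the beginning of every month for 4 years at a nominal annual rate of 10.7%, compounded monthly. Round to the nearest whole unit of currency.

i = 0.107/12 = 0.00891667 per month; n = 4·12 = 48.
Accumulation factor s(48|0.00891667) × (1+i) = 60.113930; FV = 100 × 60.113930 = 6,011.3930
(Beginning-of-period payments → annuity-due factor ×(1+i).)

$6,011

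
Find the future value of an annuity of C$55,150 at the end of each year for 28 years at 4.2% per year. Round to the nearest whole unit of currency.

Accumulation factor s(28|0.042) = 51.534158; FV = 55150 × 51.534158 = 2,842,108.8289

C$2,842,109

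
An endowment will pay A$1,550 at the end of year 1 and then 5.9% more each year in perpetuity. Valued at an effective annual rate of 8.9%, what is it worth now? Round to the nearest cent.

A$51,666.67

PV = PMT / (i − g) = 1550 / (0.089 − 0.059) = 1550 / 0.030000 = 51,666.6667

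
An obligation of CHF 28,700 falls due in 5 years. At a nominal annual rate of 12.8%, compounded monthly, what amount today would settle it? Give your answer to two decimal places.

Periodic rate i = 0.128/12 = 0.0106667; n = 5 × 12 = 60 periods.
PV = FV·(1+i)^(−n) = 28,700 × 0.529083 = 15,184.6701

CHF 15,184.67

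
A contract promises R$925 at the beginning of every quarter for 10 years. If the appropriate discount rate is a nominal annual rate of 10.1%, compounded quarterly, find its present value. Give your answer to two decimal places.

R$23,706.46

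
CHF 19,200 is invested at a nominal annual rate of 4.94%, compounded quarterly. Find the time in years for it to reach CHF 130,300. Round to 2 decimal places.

Periodic rate i = 0.0494/4 = 0.01235.
(1+i)^n = 130300/19200 = 6.78646, so n = ln 6.78646 / ln 1.01235 = 156.0105 quarters
= 156.0105/4 years

39.00 years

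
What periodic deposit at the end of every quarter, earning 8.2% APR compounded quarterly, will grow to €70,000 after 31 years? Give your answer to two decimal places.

€126.07

i = 0.082/4 = 0.0205 per quarter; n = 31·4 = 124.
FV-annuity factor = 555.250559; PMT = 70000 / 555.250559 = 126.0692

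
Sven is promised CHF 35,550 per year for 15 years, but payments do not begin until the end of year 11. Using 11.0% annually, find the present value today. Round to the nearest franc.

CHF 90,031

PV at t=10 (ordinary 15-year annuity): 35550 × a(15|0.11) = 35550 × 7.190870 = 255,635.4134
Discount back 10 years: 255,635.4134 × (1+0.11)^(−10) = 255,635.4134 × 0.352184 = 90,030.8248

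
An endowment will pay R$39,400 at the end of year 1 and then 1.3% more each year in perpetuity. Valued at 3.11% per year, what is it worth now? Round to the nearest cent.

R$2,176,795.58

PV = PMT / (i − g) = 39400 / (0.0311 − 0.013) = 39400 / 0.018100 = 2,176,795.5801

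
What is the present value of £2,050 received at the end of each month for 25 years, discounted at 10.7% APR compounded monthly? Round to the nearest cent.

£213,875.48

Periodic rate i = 0.107/12 = 0.00891667; n = 25 × 12 = 300 periods.
PV = PMT · [1 − (1+i)^(−n)] / i = 2050 · 104.329500 = 213,875.4754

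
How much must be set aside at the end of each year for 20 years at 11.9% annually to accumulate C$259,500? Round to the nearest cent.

PMT = 259500 / ( [(1+0.119)^20 − 1] / 0.119 ) = 259500 / 71.222615 = 3,643.5057

C$3,643.51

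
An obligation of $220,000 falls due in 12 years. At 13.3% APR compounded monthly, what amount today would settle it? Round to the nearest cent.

Periodic rate i = 0.133/12 = 0.0110833; n = 12 × 12 = 144 periods.
PV = 220,000 / (1 + 0.0110833)^144 = 220,000 / 4.890137 = 44,988.5149

$44,988.51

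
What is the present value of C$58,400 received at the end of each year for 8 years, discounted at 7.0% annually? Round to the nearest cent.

Annuity factor a(8|0.07) = 5.971299; PV = 58400 × 5.971299 = 348,723.8328

C$348,723.83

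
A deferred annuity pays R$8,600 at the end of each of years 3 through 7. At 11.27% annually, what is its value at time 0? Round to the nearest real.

R$25,499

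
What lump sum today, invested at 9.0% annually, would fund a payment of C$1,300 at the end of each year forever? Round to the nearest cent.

PV = C/r = 1300/0.09 = 14,444.4444

C$14,444.44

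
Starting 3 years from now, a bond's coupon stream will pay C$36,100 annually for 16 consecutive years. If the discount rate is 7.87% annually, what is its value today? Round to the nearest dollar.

C$276,907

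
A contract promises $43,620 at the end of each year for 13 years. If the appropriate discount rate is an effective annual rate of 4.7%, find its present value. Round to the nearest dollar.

$417,250

Annuity factor a(13|0.047) = 9.565561; PV = 43620 × 9.565561 = 417,249.7581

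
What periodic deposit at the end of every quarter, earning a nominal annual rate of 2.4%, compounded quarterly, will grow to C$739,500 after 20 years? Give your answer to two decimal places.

C$7,229.23

With 4 periods per year: i = 0.006, n = 80.
FV-annuity factor = 102.293031; PMT = 739500 / 102.293031 = 7,229.2315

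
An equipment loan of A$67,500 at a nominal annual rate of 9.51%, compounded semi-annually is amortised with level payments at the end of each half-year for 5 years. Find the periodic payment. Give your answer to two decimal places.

Periodic rate i = 0.0951/2 = 0.04755; n = 5 × 2 = 10 periods.
Annuity-PV factor = 7.814438; PMT = 67500 / 7.814438 = 8,637.8569

A$8,637.86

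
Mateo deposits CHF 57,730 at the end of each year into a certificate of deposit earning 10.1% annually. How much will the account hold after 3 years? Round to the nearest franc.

CHF 191,271

Accumulation factor s(3|0.101) = 3.313201; FV = 57730 × 3.313201 = 191,271.0937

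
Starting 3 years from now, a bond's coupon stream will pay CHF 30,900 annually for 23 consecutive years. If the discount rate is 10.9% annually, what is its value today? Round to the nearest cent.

CHF 209,156.51

PV at t=2 (ordinary 23-year annuity): 30900 × a(23|0.109) = 30900 × 8.324842 = 257,237.6219
Discount back 2 years: 257,237.6219 × (1+0.109)^(−2) = 257,237.6219 × 0.813087 = 209,156.5134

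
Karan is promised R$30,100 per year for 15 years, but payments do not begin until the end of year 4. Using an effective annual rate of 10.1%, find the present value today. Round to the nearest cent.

R$170,565.25

Value one period before first payment (t=3): 30100 × [1 − (1+0.101)^(−15)] / 0.101 = 30100 × 7.562859 = 227,642.0586
Discount back 3 years: 227,642.0586 × (1+0.101)^(−3) = 227,642.0586 × 0.749269 = 170,565.2470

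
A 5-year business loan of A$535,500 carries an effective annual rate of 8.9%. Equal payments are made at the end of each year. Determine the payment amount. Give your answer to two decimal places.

A$137,315.98

PMT = 535500 / ( [1 − (1+0.089)^(−5)] / 0.089 ) = 535500 / 3.899765 = 137,315.9788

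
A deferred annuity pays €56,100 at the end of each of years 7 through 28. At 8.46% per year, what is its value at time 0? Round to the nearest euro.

€339,116

Value one period before first payment (t=6): 56100 × [1 − (1+0.0846)^(−22)] / 0.0846 = 56100 × 9.840179 = 552,034.0642
PV₀ = 552,034.0642 / (1+0.0846)^6 = 552,034.0642 / 1.627862 = 339,115.9968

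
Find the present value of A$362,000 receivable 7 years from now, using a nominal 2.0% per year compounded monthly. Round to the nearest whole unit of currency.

A$314,744

With 12 periods per year: i = 0.00166667, n = 84.
PV = 362,000 / (1 + 0.00166667)^84 = 362,000 / 1.150140 = 314,744.3585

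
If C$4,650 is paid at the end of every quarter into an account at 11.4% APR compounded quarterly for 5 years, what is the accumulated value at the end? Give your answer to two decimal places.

C$123,058.17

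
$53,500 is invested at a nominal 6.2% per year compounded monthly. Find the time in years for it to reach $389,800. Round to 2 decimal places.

Periodic rate i = 0.062/12 = 0.00516667.
n = ln(389800/53500) / ln(1+0.00516667) = ln(7.28598) / 0.005153 = 385.3700 months
= 385.3700/12 years

32.11 years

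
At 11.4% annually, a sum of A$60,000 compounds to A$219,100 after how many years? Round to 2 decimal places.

(1+i)^n = 219100/60000 = 3.65167, so n = ln 3.65167 / ln 1.114 = 11.9972 years

12.00 years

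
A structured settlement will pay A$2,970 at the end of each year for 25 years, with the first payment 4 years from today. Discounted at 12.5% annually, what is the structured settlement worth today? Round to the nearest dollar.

Value one period before first payment (t=3): 2970 × [1 − (1+0.125)^(−25)] / 0.125 = 2970 × 7.579005 = 22,509.6449
Discount back 3 years: 22,509.6449 × (1+0.125)^(−3) = 22,509.6449 × 0.702332 = 15,809.2430

A$15,809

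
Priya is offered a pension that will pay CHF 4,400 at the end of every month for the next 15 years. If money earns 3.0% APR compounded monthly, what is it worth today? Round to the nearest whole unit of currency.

CHF 637,144

Periodic rate i = 0.03/12 = 0.0025; n = 15 × 12 = 180 periods.
Annuity factor a(180|0.0025) = 144.805471; PV = 4400 × 144.805471 = 637,144.0744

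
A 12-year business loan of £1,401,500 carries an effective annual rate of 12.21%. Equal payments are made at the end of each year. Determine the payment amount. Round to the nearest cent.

£228,459.58

Annuity-PV factor = 6.134564; PMT = 1.4015e+06 / 6.134564 = 228,459.5760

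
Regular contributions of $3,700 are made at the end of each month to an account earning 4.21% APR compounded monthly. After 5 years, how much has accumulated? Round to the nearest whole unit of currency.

$246,616

With 12 periods per year: i = 0.00350833, n = 60.
FV = 3700 × [(1+0.00350833)^60 − 1] / 0.00350833 = 3700 × 66.652855 = 246,615.5647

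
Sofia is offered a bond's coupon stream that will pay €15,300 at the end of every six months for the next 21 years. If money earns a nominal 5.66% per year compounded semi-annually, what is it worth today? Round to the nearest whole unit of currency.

€373,191

i = 0.0566/2 = 0.0283 per half-year; n = 21·2 = 42.
Annuity factor a(42|0.0283) = 24.391579; PV = 15300 × 24.391579 = 373,191.1551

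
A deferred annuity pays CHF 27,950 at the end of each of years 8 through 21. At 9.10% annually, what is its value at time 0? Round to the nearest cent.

CHF 117,622.87

PV at t=7 (ordinary 14-year annuity): 27950 × a(14|0.091) = 27950 × 7.742536 = 216,403.8733
Discount back 7 years: 216,403.8733 × (1+0.091)^(−7) = 216,403.8733 × 0.543534 = 117,622.8710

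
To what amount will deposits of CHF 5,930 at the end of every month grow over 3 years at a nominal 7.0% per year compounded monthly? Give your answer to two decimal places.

CHF 236,785.50

i = 0.07/12 = 0.00583333 per month; n = 3·12 = 36.
FV = 5930 × [(1+0.00583333)^36 − 1] / 0.00583333 = 5930 × 39.930101 = 236,785.4972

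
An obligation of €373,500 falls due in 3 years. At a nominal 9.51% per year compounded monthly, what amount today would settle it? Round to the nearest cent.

With 12 periods per year: i = 0.007925, n = 36.
PV = 373,500 / (1 + 0.007925)^36 = 373,500 / 1.328666 = 281,109.0207

€281,109.02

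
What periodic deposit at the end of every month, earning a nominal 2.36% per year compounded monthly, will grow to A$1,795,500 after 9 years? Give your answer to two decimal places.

A$14,938.16

Periodic rate i = 0.0236/12 = 0.00196667; n = 9 × 12 = 108 periods.
PMT = 1.7955e+06 / ( [(1+0.00196667)^108 − 1] / 0.00196667 ) = 1.7955e+06 / 120.195520 = 14,938.1607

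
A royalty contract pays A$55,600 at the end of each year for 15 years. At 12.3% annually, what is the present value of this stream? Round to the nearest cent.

PV = 55600 × [1 − (1+0.123)^(−15)] / 0.123 = 55600 × 6.703165 = 372,695.9657

A$372,695.97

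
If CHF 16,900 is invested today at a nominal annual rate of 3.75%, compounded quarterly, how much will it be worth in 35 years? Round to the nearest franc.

CHF 62,408

Periodic rate i = 0.0375/4 = 0.009375; n = 35 × 4 = 140 periods.
FV = PV·(1+i)^n = 16,900 × 3.692803 = 62,408.3738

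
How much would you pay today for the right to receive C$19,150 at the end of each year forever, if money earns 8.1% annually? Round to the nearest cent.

PV = C/r = 19150/0.081 = 236,419.7531

C$236,419.75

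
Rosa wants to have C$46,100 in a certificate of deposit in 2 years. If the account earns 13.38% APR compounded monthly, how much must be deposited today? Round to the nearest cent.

C$35,328.63

Periodic rate i = 0.1338/12 = 0.01115; n = 2 × 12 = 24 periods.
PV = FV·(1+i)^(−n) = 46,100 × 0.766348 = 35,328.6349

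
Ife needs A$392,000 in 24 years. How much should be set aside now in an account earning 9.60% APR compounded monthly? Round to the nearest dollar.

A$39,505

Periodic rate i = 0.096/12 = 0.008; n = 24 × 12 = 288 periods.
PV = FV·(1+i)^(−n) = 392,000 × 0.100778 = 39,505.0685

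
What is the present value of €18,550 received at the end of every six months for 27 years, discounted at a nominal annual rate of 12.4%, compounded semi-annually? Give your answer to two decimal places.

€287,572.95

Periodic rate i = 0.124/2 = 0.062; n = 27 × 2 = 54 periods.
PV = PMT · [1 − (1+i)^(−n)] / i = 18550 · 15.502585 = 287,572.9546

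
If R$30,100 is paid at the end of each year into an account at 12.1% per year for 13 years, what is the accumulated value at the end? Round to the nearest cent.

FV = PMT · [(1+i)^n − 1] / i = 30100 · 28.218289 = 849,370.5108

R$849,370.51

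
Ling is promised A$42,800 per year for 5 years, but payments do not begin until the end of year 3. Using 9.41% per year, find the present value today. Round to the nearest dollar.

Value one period before first payment (t=2): 42800 × [1 − (1+0.0941)^(−5)] / 0.0941 = 42800 × 3.848622 = 164,721.0355
PV₀ = 164,721.0355 / (1+0.0941)^2 = 164,721.0355 / 1.197055 = 137,605.2576

A$137,605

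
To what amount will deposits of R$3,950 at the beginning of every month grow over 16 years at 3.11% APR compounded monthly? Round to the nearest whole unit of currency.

R$983,632

With 12 periods per year: i = 0.00259167, n = 192.
FV = PMT · [(1+i)^n − 1] / i × (1+i) = 3950 · 249.020828 = 983,632.2705
(Beginning-of-period payments → annuity-due factor ×(1+i).)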